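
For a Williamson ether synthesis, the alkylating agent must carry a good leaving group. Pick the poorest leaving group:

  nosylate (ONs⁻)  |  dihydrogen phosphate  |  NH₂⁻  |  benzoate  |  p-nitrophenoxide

A good leaving group is a weak base: the lower the pKₐ of its conjugate acid, the more readily it departs.
nosylate (ONs⁻): pKₐ(p-O₂NC₆H₄SO₃H) ≈ -3.5
dihydrogen phosphate: pKₐ(H₃PO₄) ≈ 2.1
benzoate: pKₐ(C₆H₅COOH) ≈ 4.2
p-nitrophenoxide: pKₐ(p-nitrophenol) ≈ 7.2
NH₂⁻: pKₐ(NH₃) ≈ 38

NH₂⁻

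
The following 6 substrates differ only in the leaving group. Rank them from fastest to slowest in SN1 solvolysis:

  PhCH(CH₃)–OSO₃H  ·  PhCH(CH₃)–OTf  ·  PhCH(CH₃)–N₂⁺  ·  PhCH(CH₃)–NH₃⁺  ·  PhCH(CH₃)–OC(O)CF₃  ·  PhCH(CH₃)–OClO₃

PhCH(CH₃)–N₂⁺ > PhCH(CH₃)–OTf > PhCH(CH₃)–OClO₃ > PhCH(CH₃)–OSO₃H > PhCH(CH₃)–OC(O)CF₃ > PhCH(CH₃)–NH₃⁺

With the same alkyl group throughout, only the leaving group differentiates the rates.
Rank by basicity of the departing species: weakest base leaves most easily.
PhCH(CH₃)–N₂⁺ loses N₂: no meaningful conjugate acid; N₂ departs as an exceptionally stable neutral molecule
PhCH(CH₃)–OTf loses OTf⁻: pKₐ(CF₃SO₃H (triflic acid)) ≈ -14
PhCH(CH₃)–OClO₃ loses ClO₄⁻: pKₐ(HClO₄) ≈ -10
PhCH(CH₃)–OSO₃H loses HSO₄⁻: pKₐ(H₂SO₄) ≈ -3
PhCH(CH₃)–OC(O)CF₃ loses CF₃COO⁻: pKₐ(CF₃COOH) ≈ 0.2
PhCH(CH₃)–NH₃⁺ loses NH₃: pKₐ(NH₄⁺) ≈ 9.2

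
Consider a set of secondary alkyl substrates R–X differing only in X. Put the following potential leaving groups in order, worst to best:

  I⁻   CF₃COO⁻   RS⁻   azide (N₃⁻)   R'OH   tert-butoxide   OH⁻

tert-butoxide < OH⁻ < RS⁻ < azide (N₃⁻) < CF₃COO⁻ < R'OH < I⁻

Rank by basicity of the departing species: weakest base leaves most easily.
I⁻: pKₐ(HI) ≈ -10
R'OH: pKₐ(R'OH₂⁺) ≈ -2.4 — neutral; leaves from a protonated ether (an oxonium ion, R–O(H)R'⁺)
CF₃COO⁻: pKₐ(CF₃COOH) ≈ 0.2 — strongly electron-withdrawing CF₃ stabilises the carboxylate
azide (N₃⁻): pKₐ(HN₃) ≈ 4.7
RS⁻: pKₐ(RSH (a thiol)) ≈ 10.5
OH⁻: pKₐ(H₂O) ≈ 15.7 — strong base; essentially never leaves without prior activation
tert-butoxide: pKₐ(t-BuOH) ≈ 18 — bulky, strongly basic alkoxide
Reversing gives the worst-to-best order requested.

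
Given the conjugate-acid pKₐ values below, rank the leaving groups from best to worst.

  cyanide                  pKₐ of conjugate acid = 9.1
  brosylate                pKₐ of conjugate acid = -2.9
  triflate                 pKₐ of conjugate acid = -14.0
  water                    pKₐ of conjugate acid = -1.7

triflate > brosylate > water > cyanide

Lower conjugate-acid pKₐ ⇒ weaker base ⇒ better leaving group.
Sorting by the given values: triflate (-14.0), brosylate (-2.9), water (-1.7), cyanide (9.1).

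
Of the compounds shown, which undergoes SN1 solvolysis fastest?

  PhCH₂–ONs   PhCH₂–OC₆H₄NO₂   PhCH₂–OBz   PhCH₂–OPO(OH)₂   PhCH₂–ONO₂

PhCH₂–ONs

With the same alkyl group throughout, only the leaving group differentiates the rates.
Leaving-group ability tracks the stability of the departed species; conjugate-acid pKₐ is the usual yardstick (lower pKₐ → better LG).
PhCH₂–ONs loses ONs⁻: pKₐ(p-O₂NC₆H₄SO₃H) ≈ -3.5
PhCH₂–ONO₂ loses NO₃⁻: pKₐ(HNO₃) ≈ -1.3
PhCH₂–OPO(OH)₂ loses H₂PO₄⁻: pKₐ(H₃PO₄) ≈ 2.1
PhCH₂–OBz loses PhCOO⁻: pKₐ(C₆H₅COOH) ≈ 4.2
PhCH₂–OC₆H₄NO₂ loses p-O₂N–C₆H₄–O⁻: pKₐ(p-nitrophenol) ≈ 7.2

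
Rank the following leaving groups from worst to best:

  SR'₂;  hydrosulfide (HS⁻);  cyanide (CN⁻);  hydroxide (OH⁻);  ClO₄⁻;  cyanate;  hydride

hydride < hydroxide (OH⁻) < cyanide (CN⁻) < hydrosulfide (HS⁻) < cyanate < SR'₂ < ClO₄⁻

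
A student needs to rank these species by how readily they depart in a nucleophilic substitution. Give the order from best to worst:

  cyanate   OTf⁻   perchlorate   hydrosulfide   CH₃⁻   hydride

OTf⁻ > perchlorate > cyanate > hydrosulfide > hydride > CH₃⁻

Rank by basicity of the departing species: weakest base leaves most easily.
OTf⁻: pKₐ(CF₃SO₃H (triflic acid)) ≈ -14
perchlorate: pKₐ(HClO₄) ≈ -10
cyanate: pKₐ(HOCN) ≈ 3.5
hydrosulfide: pKₐ(H₂S) ≈ 7
hydride: pKₐ(H₂) ≈ 36
CH₃⁻: pKₐ(CH₄) ≈ 48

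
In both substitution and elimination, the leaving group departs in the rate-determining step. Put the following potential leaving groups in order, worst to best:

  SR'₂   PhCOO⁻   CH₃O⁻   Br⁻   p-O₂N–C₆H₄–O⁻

CH₃O⁻ < p-O₂N–C₆H₄–O⁻ < PhCOO⁻ < SR'₂ < Br⁻

The more stable X⁻ (or X) is on its own — i.e. the weaker a base it is — the better a leaving group it makes.
Br⁻: pKₐ(HBr) ≈ -9 — weak base; good leaving group
SR'₂: pKₐ(R'₂SH⁺) ≈ -7 — neutral; leaves from a sulfonium salt (R–SR'₂⁺)
PhCOO⁻: pKₐ(C₆H₅COOH) ≈ 4.2
p-O₂N–C₆H₄–O⁻: pKₐ(p-nitrophenol) ≈ 7.2 — nitro group delocalises the charge; the classic chromogenic LG
CH₃O⁻: pKₐ(CH₃OH) ≈ 15.5
Reversing gives the worst-to-best order requested.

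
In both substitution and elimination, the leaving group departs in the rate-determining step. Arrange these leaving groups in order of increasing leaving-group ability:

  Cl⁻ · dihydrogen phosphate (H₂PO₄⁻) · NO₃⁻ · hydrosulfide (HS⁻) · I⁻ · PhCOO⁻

Rank by basicity of the departing species: weakest base leaves most easily.
I⁻: pKₐ(HI) ≈ -10
Cl⁻: pKₐ(HCl) ≈ -7
NO₃⁻: pKₐ(HNO₃) ≈ -1.3
dihydrogen phosphate (H₂PO₄⁻): pKₐ(H₃PO₄) ≈ 2.1
PhCOO⁻: pKₐ(C₆H₅COOH) ≈ 4.2
hydrosulfide (HS⁻): pKₐ(H₂S) ≈ 7
Listed from poorest to best leaving group as asked.

hydrosulfide (HS⁻) < PhCOO⁻ < dihydrogen phosphate (H₂PO₄⁻) < NO₃⁻ < Cl⁻ < I⁻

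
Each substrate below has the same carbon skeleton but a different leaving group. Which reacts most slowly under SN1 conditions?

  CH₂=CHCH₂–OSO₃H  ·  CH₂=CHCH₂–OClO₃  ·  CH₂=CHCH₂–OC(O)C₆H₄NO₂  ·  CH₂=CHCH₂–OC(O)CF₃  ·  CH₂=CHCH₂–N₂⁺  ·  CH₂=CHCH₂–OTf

CH₂=CHCH₂–OC(O)C₆H₄NO₂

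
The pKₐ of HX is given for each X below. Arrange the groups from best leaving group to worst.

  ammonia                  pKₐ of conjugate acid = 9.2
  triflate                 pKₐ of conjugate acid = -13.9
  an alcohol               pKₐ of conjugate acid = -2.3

triflate > an alcohol > ammonia

Lower conjugate-acid pKₐ ⇒ weaker base ⇒ better leaving group.
Sorting by the given values: triflate (-13.9), an alcohol (-2.3), ammonia (9.2).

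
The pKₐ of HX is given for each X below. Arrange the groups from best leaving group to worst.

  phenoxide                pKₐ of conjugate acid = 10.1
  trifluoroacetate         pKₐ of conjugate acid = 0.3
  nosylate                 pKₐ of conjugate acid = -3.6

nosylate > trifluoroacetate > phenoxide

Lower conjugate-acid pKₐ ⇒ weaker base ⇒ better leaving group.
Sorting by the given values: nosylate (-3.6), trifluoroacetate (0.3), phenoxide (10.1).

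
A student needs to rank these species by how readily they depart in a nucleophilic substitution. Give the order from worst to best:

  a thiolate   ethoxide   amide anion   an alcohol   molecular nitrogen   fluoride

amide anion < ethoxide < a thiolate < fluoride < an alcohol < molecular nitrogen

A good leaving group is a weak base: the lower the pKₐ of its conjugate acid, the more readily it departs.
molecular nitrogen: no meaningful conjugate acid; N₂ departs as an exceptionally stable neutral molecule
an alcohol: pKₐ(R'OH₂⁺) ≈ -2.4
fluoride: pKₐ(HF) ≈ 3.2
a thiolate: pKₐ(RSH (a thiol)) ≈ 10.5
ethoxide: pKₐ(CH₃CH₂OH) ≈ 16
amide anion: pKₐ(NH₃) ≈ 38
Reversing gives the worst-to-best order requested.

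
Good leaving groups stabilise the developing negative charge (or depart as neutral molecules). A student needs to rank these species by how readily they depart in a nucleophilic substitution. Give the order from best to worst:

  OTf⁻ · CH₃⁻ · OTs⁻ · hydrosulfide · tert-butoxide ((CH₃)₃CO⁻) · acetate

OTf⁻ > OTs⁻ > acetate > hydrosulfide > tert-butoxide ((CH₃)₃CO⁻) > CH₃⁻

The more stable X⁻ (or X) is on its own — i.e. the weaker a base it is — the better a leaving group it makes.
OTf⁻: pKₐ(CF₃SO₃H (triflic acid)) ≈ -14
OTs⁻: pKₐ(p-CH₃C₆H₄SO₃H (TsOH)) ≈ -2.8
acetate: pKₐ(CH₃COOH) ≈ 4.8
hydrosulfide: pKₐ(H₂S) ≈ 7
tert-butoxide ((CH₃)₃CO⁻): pKₐ(t-BuOH) ≈ 18
CH₃⁻: pKₐ(CH₄) ≈ 48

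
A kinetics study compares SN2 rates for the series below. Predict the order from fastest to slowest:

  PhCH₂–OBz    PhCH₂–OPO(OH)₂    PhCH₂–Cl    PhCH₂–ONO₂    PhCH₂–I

Same R in every case — rank the leaving groups.
The more stable X⁻ (or X) is on its own — i.e. the weaker a base it is — the better a leaving group it makes.
PhCH₂–I loses I⁻: pKₐ(HI) ≈ -10
PhCH₂–Cl loses Cl⁻: pKₐ(HCl) ≈ -7
PhCH₂–ONO₂ loses NO₃⁻: pKₐ(HNO₃) ≈ -1.3
PhCH₂–OPO(OH)₂ loses H₂PO₄⁻: pKₐ(H₃PO₄) ≈ 2.1
PhCH₂–OBz loses PhCOO⁻: pKₐ(C₆H₅COOH) ≈ 4.2

PhCH₂–I > PhCH₂–Cl > PhCH₂–ONO₂ > PhCH₂–OPO(OH)₂ > PhCH₂–OBz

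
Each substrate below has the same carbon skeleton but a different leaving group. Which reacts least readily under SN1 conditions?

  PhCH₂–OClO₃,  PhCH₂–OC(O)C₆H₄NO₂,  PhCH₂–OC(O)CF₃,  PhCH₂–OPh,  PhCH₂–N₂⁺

PhCH₂–OPh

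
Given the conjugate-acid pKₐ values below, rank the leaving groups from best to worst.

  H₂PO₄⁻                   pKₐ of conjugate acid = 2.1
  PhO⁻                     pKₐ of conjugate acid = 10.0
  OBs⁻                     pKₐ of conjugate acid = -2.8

OBs⁻ > H₂PO₄⁻ > PhO⁻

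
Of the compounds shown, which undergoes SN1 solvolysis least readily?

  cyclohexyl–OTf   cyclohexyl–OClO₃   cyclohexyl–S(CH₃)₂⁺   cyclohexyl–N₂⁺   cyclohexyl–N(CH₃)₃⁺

The skeletons are identical, so relative rate is governed entirely by leaving-group ability.
Leaving-group ability tracks the stability of the departed species; conjugate-acid pKₐ is the usual yardstick (lower pKₐ → better LG).
cyclohexyl–N₂⁺ loses N₂: no meaningful conjugate acid; N₂ departs as an exceptionally stable neutral molecule
cyclohexyl–OTf loses OTf⁻: pKₐ(CF₃SO₃H (triflic acid)) ≈ -14
cyclohexyl–OClO₃ loses ClO₄⁻: pKₐ(HClO₄) ≈ -10
cyclohexyl–S(CH₃)₂⁺ loses SR'₂: pKₐ(R'₂SH⁺) ≈ -7
cyclohexyl–N(CH₃)₃⁺ loses NR'₃: pKₐ(R'₃NH⁺) ≈ 10.7

cyclohexyl–N(CH₃)₃⁺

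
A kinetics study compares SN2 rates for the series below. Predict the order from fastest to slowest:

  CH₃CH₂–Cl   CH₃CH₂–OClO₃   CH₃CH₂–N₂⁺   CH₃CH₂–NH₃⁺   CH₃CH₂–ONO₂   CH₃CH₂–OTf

CH₃CH₂–N₂⁺ > CH₃CH₂–OTf > CH₃CH₂–OClO₃ > CH₃CH₂–Cl > CH₃CH₂–ONO₂ > CH₃CH₂–NH₃⁺

Same R in every case — rank the leaving groups.
A good leaving group is a weak base: the lower the pKₐ of its conjugate acid, the more readily it departs.
CH₃CH₂–N₂⁺ loses N₂: no meaningful conjugate acid; N₂ departs as an exceptionally stable neutral molecule
CH₃CH₂–OTf loses OTf⁻: pKₐ(CF₃SO₃H (triflic acid)) ≈ -14
CH₃CH₂–OClO₃ loses ClO₄⁻: pKₐ(HClO₄) ≈ -10
CH₃CH₂–Cl loses Cl⁻: pKₐ(HCl) ≈ -7
CH₃CH₂–ONO₂ loses NO₃⁻: pKₐ(HNO₃) ≈ -1.3
CH₃CH₂–NH₃⁺ loses NH₃: pKₐ(NH₄⁺) ≈ 9.2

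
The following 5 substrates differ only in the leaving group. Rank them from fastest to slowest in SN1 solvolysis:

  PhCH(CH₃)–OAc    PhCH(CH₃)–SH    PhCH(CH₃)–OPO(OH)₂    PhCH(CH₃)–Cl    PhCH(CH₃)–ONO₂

The skeletons are identical, so relative rate is governed entirely by leaving-group ability.
Rank by basicity of the departing species: weakest base leaves most easily.
PhCH(CH₃)–Cl loses Cl⁻: pKₐ(HCl) ≈ -7
PhCH(CH₃)–ONO₂ loses NO₃⁻: pKₐ(HNO₃) ≈ -1.3
PhCH(CH₃)–OPO(OH)₂ loses H₂PO₄⁻: pKₐ(H₃PO₄) ≈ 2.1
PhCH(CH₃)–OAc loses AcO⁻: pKₐ(CH₃COOH) ≈ 4.8
PhCH(CH₃)–SH loses HS⁻: pKₐ(H₂S) ≈ 7

PhCH(CH₃)–Cl > PhCH(CH₃)–ONO₂ > PhCH(CH₃)–OPO(OH)₂ > PhCH(CH₃)–OAc > PhCH(CH₃)–SH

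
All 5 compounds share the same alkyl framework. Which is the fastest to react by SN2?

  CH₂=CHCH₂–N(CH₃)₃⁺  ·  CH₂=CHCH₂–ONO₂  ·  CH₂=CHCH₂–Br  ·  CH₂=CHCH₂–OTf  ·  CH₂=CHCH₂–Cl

CH₂=CHCH₂–OTf

Identical carbon frameworks mean the comparison reduces to leaving-group quality.
The more stable X⁻ (or X) is on its own — i.e. the weaker a base it is — the better a leaving group it makes.
CH₂=CHCH₂–OTf loses OTf⁻: pKₐ(CF₃SO₃H (triflic acid)) ≈ -14
CH₂=CHCH₂–Br loses Br⁻: pKₐ(HBr) ≈ -9
CH₂=CHCH₂–Cl loses Cl⁻: pKₐ(HCl) ≈ -7
CH₂=CHCH₂–ONO₂ loses NO₃⁻: pKₐ(HNO₃) ≈ -1.3
CH₂=CHCH₂–N(CH₃)₃⁺ loses NR'₃: pKₐ(R'₃NH⁺) ≈ 10.7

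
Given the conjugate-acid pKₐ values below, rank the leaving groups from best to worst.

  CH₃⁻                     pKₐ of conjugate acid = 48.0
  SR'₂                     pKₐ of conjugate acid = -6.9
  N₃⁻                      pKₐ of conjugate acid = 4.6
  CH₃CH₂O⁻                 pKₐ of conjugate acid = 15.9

SR'₂ > N₃⁻ > CH₃CH₂O⁻ > CH₃⁻

Lower conjugate-acid pKₐ ⇒ weaker base ⇒ better leaving group.
Sorting by the given values: SR'₂ (-6.9), N₃⁻ (4.6), CH₃CH₂O⁻ (15.9), CH₃⁻ (48.0).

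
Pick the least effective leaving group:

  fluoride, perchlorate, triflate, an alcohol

triflate: pKₐ(CF₃SO₃H (triflic acid)) ≈ -14
perchlorate: pKₐ(HClO₄) ≈ -10
an alcohol: pKₐ(R'OH₂⁺) ≈ -2.4
fluoride: pKₐ(HF) ≈ 3.2

fluoride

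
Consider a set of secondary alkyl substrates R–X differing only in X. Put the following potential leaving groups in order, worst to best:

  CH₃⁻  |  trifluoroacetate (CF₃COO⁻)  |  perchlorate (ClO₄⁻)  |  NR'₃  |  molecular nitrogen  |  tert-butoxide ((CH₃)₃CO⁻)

Rank by basicity of the departing species: weakest base leaves most easily.
molecular nitrogen: no meaningful conjugate acid; N₂ departs as an exceptionally stable neutral molecule
perchlorate (ClO₄⁻): pKₐ(HClO₄) ≈ -10 — extremely weak base; rarely used for safety reasons
trifluoroacetate (CF₃COO⁻): pKₐ(CF₃COOH) ≈ 0.2
NR'₃: pKₐ(R'₃NH⁺) ≈ 10.7 — neutral but still a fairly strong base; Hofmann-elimination LG
tert-butoxide ((CH₃)₃CO⁻): pKₐ(t-BuOH) ≈ 18
CH₃⁻: pKₐ(CH₄) ≈ 48 — unstabilised carbanion; the worst conceivable leaving group
The question asks for worst first, so the sequence is read in increasing leaving-group ability.

CH₃⁻ < tert-butoxide ((CH₃)₃CO⁻) < NR'₃ < trifluoroacetate (CF₃COO⁻) < perchlorate (ClO₄⁻) < molecular nitrogen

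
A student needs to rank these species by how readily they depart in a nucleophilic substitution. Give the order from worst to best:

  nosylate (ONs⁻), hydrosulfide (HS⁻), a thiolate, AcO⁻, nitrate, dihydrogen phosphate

a thiolate < hydrosulfide (HS⁻) < AcO⁻ < dihydrogen phosphate < nitrate < nosylate (ONs⁻)

A good leaving group is a weak base: the lower the pKₐ of its conjugate acid, the more readily it departs.
nosylate (ONs⁻): pKₐ(p-O₂NC₆H₄SO₃H) ≈ -3.5 — p-nitro group further stabilises the sulfonate
nitrate: pKₐ(HNO₃) ≈ -1.3 — resonance-delocalised over three oxygens
dihydrogen phosphate: pKₐ(H₃PO₄) ≈ 2.1 — moderate base; biological leaving group after further activation
AcO⁻: pKₐ(CH₃COOH) ≈ 4.8
hydrosulfide (HS⁻): pKₐ(H₂S) ≈ 7
a thiolate: pKₐ(RSH (a thiol)) ≈ 10.5 — moderately basic; rarely leaves without activation
Listed from poorest to best leaving group as asked.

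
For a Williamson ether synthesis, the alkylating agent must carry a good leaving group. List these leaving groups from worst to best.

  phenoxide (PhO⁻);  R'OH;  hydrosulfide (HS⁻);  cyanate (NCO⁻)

phenoxide (PhO⁻) < hydrosulfide (HS⁻) < cyanate (NCO⁻) < R'OH

Rank by basicity of the departing species: weakest base leaves most easily.
R'OH: pKₐ(R'OH₂⁺) ≈ -2.4
cyanate (NCO⁻): pKₐ(HOCN) ≈ 3.5
hydrosulfide (HS⁻): pKₐ(H₂S) ≈ 7
phenoxide (PhO⁻): pKₐ(C₆H₅OH (phenol)) ≈ 10
Listed from poorest to best leaving group as asked.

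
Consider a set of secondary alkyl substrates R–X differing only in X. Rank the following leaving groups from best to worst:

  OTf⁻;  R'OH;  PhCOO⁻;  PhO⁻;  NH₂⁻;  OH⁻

OTf⁻ > R'OH > PhCOO⁻ > PhO⁻ > OH⁻ > NH₂⁻

OTf⁻: pKₐ(CF₃SO₃H (triflic acid)) ≈ -14
R'OH: pKₐ(R'OH₂⁺) ≈ -2.4 — neutral; leaves from a protonated ether (an oxonium ion, R–O(H)R'⁺)
PhCOO⁻: pKₐ(C₆H₅COOH) ≈ 4.2 — aryl carboxylate
PhO⁻: pKₐ(C₆H₅OH (phenol)) ≈ 10 — resonance into the ring helps, but still a poor LG
OH⁻: pKₐ(H₂O) ≈ 15.7 — strong base; essentially never leaves without prior activation
NH₂⁻: pKₐ(NH₃) ≈ 38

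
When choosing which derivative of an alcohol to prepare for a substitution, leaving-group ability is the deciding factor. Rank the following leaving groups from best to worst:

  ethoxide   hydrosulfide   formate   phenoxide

The more stable X⁻ (or X) is on its own — i.e. the weaker a base it is — the better a leaving group it makes.
formate: pKₐ(HCOOH) ≈ 3.8 — resonance-stabilised carboxylate
hydrosulfide: pKₐ(H₂S) ≈ 7 — larger and more polarisable than the oxygen analogue
phenoxide: pKₐ(C₆H₅OH (phenol)) ≈ 10
ethoxide: pKₐ(CH₃CH₂OH) ≈ 16 — strong base; alkoxides do not leave unassisted

formate > hydrosulfide > phenoxide > ethoxide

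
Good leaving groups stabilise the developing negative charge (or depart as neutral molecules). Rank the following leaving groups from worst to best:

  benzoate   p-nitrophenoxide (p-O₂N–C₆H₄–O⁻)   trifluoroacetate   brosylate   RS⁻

The more stable X⁻ (or X) is on its own — i.e. the weaker a base it is — the better a leaving group it makes.
brosylate: pKₐ(p-BrC₆H₄SO₃H) ≈ -2.8
trifluoroacetate: pKₐ(CF₃COOH) ≈ 0.2
benzoate: pKₐ(C₆H₅COOH) ≈ 4.2
p-nitrophenoxide (p-O₂N–C₆H₄–O⁻): pKₐ(p-nitrophenol) ≈ 7.2
RS⁻: pKₐ(RSH (a thiol)) ≈ 10.5
Listed from poorest to best leaving group as asked.

RS⁻ < p-nitrophenoxide (p-O₂N–C₆H₄–O⁻) < benzoate < trifluoroacetate < brosylate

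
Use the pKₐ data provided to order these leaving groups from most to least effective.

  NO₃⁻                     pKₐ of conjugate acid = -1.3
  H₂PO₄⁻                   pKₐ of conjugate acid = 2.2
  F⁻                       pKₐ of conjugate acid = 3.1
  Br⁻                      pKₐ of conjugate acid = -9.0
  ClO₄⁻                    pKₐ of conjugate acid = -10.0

ClO₄⁻ > Br⁻ > NO₃⁻ > H₂PO₄⁻ > F⁻

Lower conjugate-acid pKₐ ⇒ weaker base ⇒ better leaving group.
Sorting by the given values: ClO₄⁻ (-10.0), Br⁻ (-9.0), NO₃⁻ (-1.3), H₂PO₄⁻ (2.2), F⁻ (3.1).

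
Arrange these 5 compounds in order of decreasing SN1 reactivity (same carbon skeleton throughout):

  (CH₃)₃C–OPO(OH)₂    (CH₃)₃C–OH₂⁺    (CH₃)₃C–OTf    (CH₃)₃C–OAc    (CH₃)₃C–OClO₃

(CH₃)₃C–OTf > (CH₃)₃C–OClO₃ > (CH₃)₃C–OH₂⁺ > (CH₃)₃C–OPO(OH)₂ > (CH₃)₃C–OAc

With the same alkyl group throughout, only the leaving group differentiates the rates.
A good leaving group is a weak base: the lower the pKₐ of its conjugate acid, the more readily it departs.
(CH₃)₃C–OTf loses OTf⁻: pKₐ(CF₃SO₃H (triflic acid)) ≈ -14
(CH₃)₃C–OClO₃ loses ClO₄⁻: pKₐ(HClO₄) ≈ -10
(CH₃)₃C–OH₂⁺ loses H₂O: pKₐ(H₃O⁺) ≈ -1.7
(CH₃)₃C–OPO(OH)₂ loses H₂PO₄⁻: pKₐ(H₃PO₄) ≈ 2.1
(CH₃)₃C–OAc loses AcO⁻: pKₐ(CH₃COOH) ≈ 4.8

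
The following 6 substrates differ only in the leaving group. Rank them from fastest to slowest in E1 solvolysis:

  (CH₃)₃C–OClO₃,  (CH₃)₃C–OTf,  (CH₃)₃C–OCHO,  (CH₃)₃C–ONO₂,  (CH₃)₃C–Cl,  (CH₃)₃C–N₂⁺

(CH₃)₃C–N₂⁺ > (CH₃)₃C–OTf > (CH₃)₃C–OClO₃ > (CH₃)₃C–Cl > (CH₃)₃C–ONO₂ > (CH₃)₃C–OCHO

The skeletons are identical, so relative rate is governed entirely by leaving-group ability.
Leaving-group ability tracks the stability of the departed species; conjugate-acid pKₐ is the usual yardstick (lower pKₐ → better LG).
(CH₃)₃C–N₂⁺ loses N₂: no meaningful conjugate acid; N₂ departs as an exceptionally stable neutral molecule
(CH₃)₃C–OTf loses OTf⁻: pKₐ(CF₃SO₃H (triflic acid)) ≈ -14
(CH₃)₃C–OClO₃ loses ClO₄⁻: pKₐ(HClO₄) ≈ -10
(CH₃)₃C–Cl loses Cl⁻: pKₐ(HCl) ≈ -7
(CH₃)₃C–ONO₂ loses NO₃⁻: pKₐ(HNO₃) ≈ -1.3
(CH₃)₃C–OCHO loses HCOO⁻: pKₐ(HCOOH) ≈ 3.8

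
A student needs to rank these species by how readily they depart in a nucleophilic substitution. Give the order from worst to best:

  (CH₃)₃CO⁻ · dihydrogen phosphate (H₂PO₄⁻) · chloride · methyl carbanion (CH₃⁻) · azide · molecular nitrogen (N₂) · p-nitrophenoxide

methyl carbanion (CH₃⁻) < (CH₃)₃CO⁻ < p-nitrophenoxide < azide < dihydrogen phosphate (H₂PO₄⁻) < chloride < molecular nitrogen (N₂)

Rank by basicity of the departing species: weakest base leaves most easily.
molecular nitrogen (N₂): no meaningful conjugate acid; N₂ departs as an exceptionally stable neutral molecule
chloride: pKₐ(HCl) ≈ -7 — moderately weak base
dihydrogen phosphate (H₂PO₄⁻): pKₐ(H₃PO₄) ≈ 2.1
azide: pKₐ(HN₃) ≈ 4.7
p-nitrophenoxide: pKₐ(p-nitrophenol) ≈ 7.2
(CH₃)₃CO⁻: pKₐ(t-BuOH) ≈ 18
methyl carbanion (CH₃⁻): pKₐ(CH₄) ≈ 48 — unstabilised carbanion; the worst conceivable leaving group
Listed from poorest to best leaving group as asked.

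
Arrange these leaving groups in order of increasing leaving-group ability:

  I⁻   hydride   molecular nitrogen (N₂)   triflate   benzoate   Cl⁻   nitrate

Leaving-group ability tracks the stability of the departed species; conjugate-acid pKₐ is the usual yardstick (lower pKₐ → better LG).
molecular nitrogen (N₂): no meaningful conjugate acid; N₂ departs as an exceptionally stable neutral molecule
triflate: pKₐ(CF₃SO₃H (triflic acid)) ≈ -14
I⁻: pKₐ(HI) ≈ -10
Cl⁻: pKₐ(HCl) ≈ -7
nitrate: pKₐ(HNO₃) ≈ -1.3
benzoate: pKₐ(C₆H₅COOH) ≈ 4.2
hydride: pKₐ(H₂) ≈ 36
Reversing gives the worst-to-best order requested.

hydride < benzoate < nitrate < Cl⁻ < I⁻ < triflate < molecular nitrogen (N₂)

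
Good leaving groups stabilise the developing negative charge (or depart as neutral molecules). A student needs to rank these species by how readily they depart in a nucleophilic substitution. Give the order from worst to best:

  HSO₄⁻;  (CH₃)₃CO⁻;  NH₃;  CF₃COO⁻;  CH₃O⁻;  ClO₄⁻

(CH₃)₃CO⁻ < CH₃O⁻ < NH₃ < CF₃COO⁻ < HSO₄⁻ < ClO₄⁻

ClO₄⁻: pKₐ(HClO₄) ≈ -10 — extremely weak base; rarely used for safety reasons
HSO₄⁻: pKₐ(H₂SO₄) ≈ -3
CF₃COO⁻: pKₐ(CF₃COOH) ≈ 0.2 — strongly electron-withdrawing CF₃ stabilises the carboxylate
NH₃: pKₐ(NH₄⁺) ≈ 9.2 — neutral but moderately basic; leaves from R–NH₃⁺
CH₃O⁻: pKₐ(CH₃OH) ≈ 15.5 — strong base; alkoxides do not leave unassisted
(CH₃)₃CO⁻: pKₐ(t-BuOH) ≈ 18 — bulky, strongly basic alkoxide
Reversing gives the worst-to-best order requested.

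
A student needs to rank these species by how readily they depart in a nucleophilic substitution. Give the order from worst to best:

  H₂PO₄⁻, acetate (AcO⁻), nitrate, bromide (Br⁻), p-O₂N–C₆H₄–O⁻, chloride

p-O₂N–C₆H₄–O⁻ < acetate (AcO⁻) < H₂PO₄⁻ < nitrate < chloride < bromide (Br⁻)

bromide (Br⁻): pKₐ(HBr) ≈ -9
chloride: pKₐ(HCl) ≈ -7
nitrate: pKₐ(HNO₃) ≈ -1.3 — resonance-delocalised over three oxygens
H₂PO₄⁻: pKₐ(H₃PO₄) ≈ 2.1 — moderate base; biological leaving group after further activation
acetate (AcO⁻): pKₐ(CH₃COOH) ≈ 4.8
p-O₂N–C₆H₄–O⁻: pKₐ(p-nitrophenol) ≈ 7.2
Listed from poorest to best leaving group as asked.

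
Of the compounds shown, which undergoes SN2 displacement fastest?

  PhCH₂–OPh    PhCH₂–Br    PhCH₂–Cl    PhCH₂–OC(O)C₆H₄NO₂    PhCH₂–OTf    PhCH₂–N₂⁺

PhCH₂–N₂⁺

Identical carbon frameworks mean the comparison reduces to leaving-group quality.
A good leaving group is a weak base: the lower the pKₐ of its conjugate acid, the more readily it departs.
PhCH₂–N₂⁺ loses N₂: no meaningful conjugate acid; N₂ departs as an exceptionally stable neutral molecule
PhCH₂–OTf loses OTf⁻: pKₐ(CF₃SO₃H (triflic acid)) ≈ -14
PhCH₂–Br loses Br⁻: pKₐ(HBr) ≈ -9
PhCH₂–Cl loses Cl⁻: pKₐ(HCl) ≈ -7
PhCH₂–OC(O)C₆H₄NO₂ loses p-O₂N–C₆H₄–COO⁻: pKₐ(p-nitrobenzoic acid) ≈ 3.4
PhCH₂–OPh loses PhO⁻: pKₐ(C₆H₅OH (phenol)) ≈ 10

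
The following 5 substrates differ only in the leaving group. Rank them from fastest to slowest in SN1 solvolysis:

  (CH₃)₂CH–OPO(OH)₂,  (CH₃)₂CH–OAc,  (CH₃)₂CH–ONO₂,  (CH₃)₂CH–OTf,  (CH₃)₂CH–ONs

With the same alkyl group throughout, only the leaving group differentiates the rates.
The more stable X⁻ (or X) is on its own — i.e. the weaker a base it is — the better a leaving group it makes.
(CH₃)₂CH–OTf loses OTf⁻: pKₐ(CF₃SO₃H (triflic acid)) ≈ -14
(CH₃)₂CH–ONs loses ONs⁻: pKₐ(p-O₂NC₆H₄SO₃H) ≈ -3.5
(CH₃)₂CH–ONO₂ loses NO₃⁻: pKₐ(HNO₃) ≈ -1.3
(CH₃)₂CH–OPO(OH)₂ loses H₂PO₄⁻: pKₐ(H₃PO₄) ≈ 2.1
(CH₃)₂CH–OAc loses AcO⁻: pKₐ(CH₃COOH) ≈ 4.8

(CH₃)₂CH–OTf > (CH₃)₂CH–ONs > (CH₃)₂CH–ONO₂ > (CH₃)₂CH–OPO(OH)₂ > (CH₃)₂CH–OAc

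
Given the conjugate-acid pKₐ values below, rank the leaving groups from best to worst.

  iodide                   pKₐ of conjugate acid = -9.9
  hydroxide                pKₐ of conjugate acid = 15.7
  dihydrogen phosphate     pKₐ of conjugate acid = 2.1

Lower conjugate-acid pKₐ ⇒ weaker base ⇒ better leaving group.
Sorting by the given values: iodide (-9.9), dihydrogen phosphate (2.1), hydroxide (15.7).

iodide > dihydrogen phosphate > hydroxide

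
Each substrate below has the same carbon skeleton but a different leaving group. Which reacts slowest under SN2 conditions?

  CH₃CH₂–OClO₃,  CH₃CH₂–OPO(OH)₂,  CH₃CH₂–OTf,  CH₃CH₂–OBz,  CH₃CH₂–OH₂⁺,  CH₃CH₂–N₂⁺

CH₃CH₂–OBz

With the same alkyl group throughout, only the leaving group differentiates the rates.
The more stable X⁻ (or X) is on its own — i.e. the weaker a base it is — the better a leaving group it makes.
CH₃CH₂–N₂⁺ loses N₂: no meaningful conjugate acid; N₂ departs as an exceptionally stable neutral molecule
CH₃CH₂–OTf loses OTf⁻: pKₐ(CF₃SO₃H (triflic acid)) ≈ -14
CH₃CH₂–OClO₃ loses ClO₄⁻: pKₐ(HClO₄) ≈ -10
CH₃CH₂–OH₂⁺ loses H₂O: pKₐ(H₃O⁺) ≈ -1.7
CH₃CH₂–OPO(OH)₂ loses H₂PO₄⁻: pKₐ(H₃PO₄) ≈ 2.1
CH₃CH₂–OBz loses PhCOO⁻: pKₐ(C₆H₅COOH) ≈ 4.2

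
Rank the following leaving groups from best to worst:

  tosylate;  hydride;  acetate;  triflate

triflate > tosylate > acetate > hydride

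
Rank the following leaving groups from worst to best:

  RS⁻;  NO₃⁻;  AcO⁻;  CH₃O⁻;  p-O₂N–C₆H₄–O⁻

CH₃O⁻ < RS⁻ < p-O₂N–C₆H₄–O⁻ < AcO⁻ < NO₃⁻

Leaving-group ability tracks the stability of the departed species; conjugate-acid pKₐ is the usual yardstick (lower pKₐ → better LG).
NO₃⁻: pKₐ(HNO₃) ≈ -1.3
AcO⁻: pKₐ(CH₃COOH) ≈ 4.8
p-O₂N–C₆H₄–O⁻: pKₐ(p-nitrophenol) ≈ 7.2
RS⁻: pKₐ(RSH (a thiol)) ≈ 10.5
CH₃O⁻: pKₐ(CH₃OH) ≈ 15.5
Reversing gives the worst-to-best order requested.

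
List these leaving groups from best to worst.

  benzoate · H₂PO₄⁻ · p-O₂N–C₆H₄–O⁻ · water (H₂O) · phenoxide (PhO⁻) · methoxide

water (H₂O): pKₐ(H₃O⁺) ≈ -1.7 — neutral; leaves from a protonated alcohol (R–OH₂⁺)
H₂PO₄⁻: pKₐ(H₃PO₄) ≈ 2.1 — moderate base; biological leaving group after further activation
benzoate: pKₐ(C₆H₅COOH) ≈ 4.2
p-O₂N–C₆H₄–O⁻: pKₐ(p-nitrophenol) ≈ 7.2 — nitro group delocalises the charge; the classic chromogenic LG
phenoxide (PhO⁻): pKₐ(C₆H₅OH (phenol)) ≈ 10
methoxide: pKₐ(CH₃OH) ≈ 15.5 — strong base; alkoxides do not leave unassisted

water (H₂O) > H₂PO₄⁻ > benzoate > p-O₂N–C₆H₄–O⁻ > phenoxide (PhO⁻) > methoxide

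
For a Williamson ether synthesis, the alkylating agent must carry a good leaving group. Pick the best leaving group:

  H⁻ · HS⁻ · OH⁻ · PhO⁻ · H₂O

H₂O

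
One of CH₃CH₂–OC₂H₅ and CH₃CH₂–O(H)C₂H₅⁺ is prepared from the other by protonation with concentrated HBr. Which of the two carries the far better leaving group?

CH₃CH₂–O(H)C₂H₅⁺

From CH₃CH₂–OC₂H₅ the departing group would be CH₃CH₂O⁻ (pKₐ(CH₃CH₂OH) ≈ 16). Strong base; alkoxides do not leave unassisted.
From CH₃CH₂–O(H)C₂H₅⁺ the leaving group is R'OH (pKₐ(R'OH₂⁺) ≈ -2.4). Neutral; leaves from a protonated ether (an oxonium ion, R–O(H)R'⁺).
Protonation with concentrated HBr works by allowing neutral ethanol, rather than ethoxide, to depart, making CH₃CH₂–O(H)C₂H₅⁺ enormously more reactive.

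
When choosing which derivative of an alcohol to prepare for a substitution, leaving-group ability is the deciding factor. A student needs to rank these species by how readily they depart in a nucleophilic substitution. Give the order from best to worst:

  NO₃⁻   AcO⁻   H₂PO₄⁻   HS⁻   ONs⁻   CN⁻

ONs⁻: pKₐ(p-O₂NC₆H₄SO₃H) ≈ -3.5 — p-nitro group further stabilises the sulfonate
NO₃⁻: pKₐ(HNO₃) ≈ -1.3
H₂PO₄⁻: pKₐ(H₃PO₄) ≈ 2.1 — moderate base; biological leaving group after further activation
AcO⁻: pKₐ(CH₃COOH) ≈ 4.8 — resonance-stabilised but still a weak base
HS⁻: pKₐ(H₂S) ≈ 7 — larger and more polarisable than the oxygen analogue
CN⁻: pKₐ(HCN) ≈ 9.2 — sp carbon stabilises the charge somewhat, but still a poor LG

ONs⁻ > NO₃⁻ > H₂PO₄⁻ > AcO⁻ > HS⁻ > CN⁻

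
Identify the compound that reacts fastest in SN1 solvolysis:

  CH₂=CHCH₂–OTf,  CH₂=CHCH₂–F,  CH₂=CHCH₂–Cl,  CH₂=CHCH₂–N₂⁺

Identical carbon frameworks mean the comparison reduces to leaving-group quality.
Leaving-group ability tracks the stability of the departed species; conjugate-acid pKₐ is the usual yardstick (lower pKₐ → better LG).
CH₂=CHCH₂–N₂⁺ loses N₂: no meaningful conjugate acid; N₂ departs as an exceptionally stable neutral molecule
CH₂=CHCH₂–OTf loses OTf⁻: pKₐ(CF₃SO₃H (triflic acid)) ≈ -14
CH₂=CHCH₂–Cl loses Cl⁻: pKₐ(HCl) ≈ -7
CH₂=CHCH₂–F loses F⁻: pKₐ(HF) ≈ 3.2

CH₂=CHCH₂–N₂⁺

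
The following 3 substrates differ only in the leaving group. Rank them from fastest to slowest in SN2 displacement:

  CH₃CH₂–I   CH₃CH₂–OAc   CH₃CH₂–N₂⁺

With the same alkyl group throughout, only the leaving group differentiates the rates.
Rank by basicity of the departing species: weakest base leaves most easily.
CH₃CH₂–N₂⁺ loses N₂: no meaningful conjugate acid; N₂ departs as an exceptionally stable neutral molecule
CH₃CH₂–I loses I⁻: pKₐ(HI) ≈ -10
CH₃CH₂–OAc loses AcO⁻: pKₐ(CH₃COOH) ≈ 4.8

CH₃CH₂–N₂⁺ > CH₃CH₂–I > CH₃CH₂–OAc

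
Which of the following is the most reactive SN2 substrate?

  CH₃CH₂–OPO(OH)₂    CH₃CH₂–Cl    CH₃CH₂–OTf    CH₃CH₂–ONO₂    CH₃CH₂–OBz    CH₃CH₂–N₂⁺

CH₃CH₂–N₂⁺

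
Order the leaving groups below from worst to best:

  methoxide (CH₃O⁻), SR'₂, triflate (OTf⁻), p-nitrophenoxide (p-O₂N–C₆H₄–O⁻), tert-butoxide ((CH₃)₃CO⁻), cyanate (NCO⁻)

tert-butoxide ((CH₃)₃CO⁻) < methoxide (CH₃O⁻) < p-nitrophenoxide (p-O₂N–C₆H₄–O⁻) < cyanate (NCO⁻) < SR'₂ < triflate (OTf⁻)

A good leaving group is a weak base: the lower the pKₐ of its conjugate acid, the more readily it departs.
triflate (OTf⁻): pKₐ(CF₃SO₃H (triflic acid)) ≈ -14
SR'₂: pKₐ(R'₂SH⁺) ≈ -7
cyanate (NCO⁻): pKₐ(HOCN) ≈ 3.5
p-nitrophenoxide (p-O₂N–C₆H₄–O⁻): pKₐ(p-nitrophenol) ≈ 7.2 — nitro group delocalises the charge; the classic chromogenic LG
methoxide (CH₃O⁻): pKₐ(CH₃OH) ≈ 15.5 — strong base; alkoxides do not leave unassisted
tert-butoxide ((CH₃)₃CO⁻): pKₐ(t-BuOH) ≈ 18 — bulky, strongly basic alkoxide
The question asks for worst first, so the sequence is read in increasing leaving-group ability.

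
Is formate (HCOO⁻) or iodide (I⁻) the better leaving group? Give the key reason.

iodide (I⁻) is the better leaving group.
pKₐ(HI) ≈ -10 versus pKₐ(HCOOH) ≈ 3.8: iodide (I⁻) is the much weaker base.
Large, highly polarisable; very weak base.

iodide (I⁻)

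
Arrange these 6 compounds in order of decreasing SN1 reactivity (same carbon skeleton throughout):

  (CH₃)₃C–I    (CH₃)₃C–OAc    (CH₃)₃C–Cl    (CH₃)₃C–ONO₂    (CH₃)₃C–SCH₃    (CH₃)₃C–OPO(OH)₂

(CH₃)₃C–I > (CH₃)₃C–Cl > (CH₃)₃C–ONO₂ > (CH₃)₃C–OPO(OH)₂ > (CH₃)₃C–OAc > (CH₃)₃C–SCH₃

With the same alkyl group throughout, only the leaving group differentiates the rates.
Leaving-group ability tracks the stability of the departed species; conjugate-acid pKₐ is the usual yardstick (lower pKₐ → better LG).
(CH₃)₃C–I loses I⁻: pKₐ(HI) ≈ -10
(CH₃)₃C–Cl loses Cl⁻: pKₐ(HCl) ≈ -7
(CH₃)₃C–ONO₂ loses NO₃⁻: pKₐ(HNO₃) ≈ -1.3
(CH₃)₃C–OPO(OH)₂ loses H₂PO₄⁻: pKₐ(H₃PO₄) ≈ 2.1
(CH₃)₃C–OAc loses AcO⁻: pKₐ(CH₃COOH) ≈ 4.8
(CH₃)₃C–SCH₃ loses RS⁻: pKₐ(RSH (a thiol)) ≈ 10.5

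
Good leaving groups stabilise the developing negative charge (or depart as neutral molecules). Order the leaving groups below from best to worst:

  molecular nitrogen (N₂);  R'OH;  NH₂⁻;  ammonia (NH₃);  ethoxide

molecular nitrogen (N₂): no meaningful conjugate acid; N₂ departs as an exceptionally stable neutral molecule
R'OH: pKₐ(R'OH₂⁺) ≈ -2.4
ammonia (NH₃): pKₐ(NH₄⁺) ≈ 9.2 — neutral but moderately basic; leaves from R–NH₃⁺
ethoxide: pKₐ(CH₃CH₂OH) ≈ 16 — strong base; alkoxides do not leave unassisted
NH₂⁻: pKₐ(NH₃) ≈ 38 — extremely strong base; never a leaving group

molecular nitrogen (N₂) > R'OH > ammonia (NH₃) > ethoxide > NH₂⁻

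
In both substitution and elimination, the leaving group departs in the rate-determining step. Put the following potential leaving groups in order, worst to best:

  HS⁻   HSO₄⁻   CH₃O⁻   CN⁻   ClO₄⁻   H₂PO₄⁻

A good leaving group is a weak base: the lower the pKₐ of its conjugate acid, the more readily it departs.
ClO₄⁻: pKₐ(HClO₄) ≈ -10 — extremely weak base; rarely used for safety reasons
HSO₄⁻: pKₐ(H₂SO₄) ≈ -3
H₂PO₄⁻: pKₐ(H₃PO₄) ≈ 2.1 — moderate base; biological leaving group after further activation
HS⁻: pKₐ(H₂S) ≈ 7 — larger and more polarisable than the oxygen analogue
CN⁻: pKₐ(HCN) ≈ 9.2 — sp carbon stabilises the charge somewhat, but still a poor LG
CH₃O⁻: pKₐ(CH₃OH) ≈ 15.5 — strong base; alkoxides do not leave unassisted
Reversing gives the worst-to-best order requested.

CH₃O⁻ < CN⁻ < HS⁻ < H₂PO₄⁻ < HSO₄⁻ < ClO₄⁻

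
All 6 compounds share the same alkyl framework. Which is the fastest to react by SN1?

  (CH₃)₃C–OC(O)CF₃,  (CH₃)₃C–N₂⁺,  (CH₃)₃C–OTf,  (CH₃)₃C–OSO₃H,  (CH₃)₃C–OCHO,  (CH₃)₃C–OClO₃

With the same alkyl group throughout, only the leaving group differentiates the rates.
A good leaving group is a weak base: the lower the pKₐ of its conjugate acid, the more readily it departs.
(CH₃)₃C–N₂⁺ loses N₂: no meaningful conjugate acid; N₂ departs as an exceptionally stable neutral molecule
(CH₃)₃C–OTf loses OTf⁻: pKₐ(CF₃SO₃H (triflic acid)) ≈ -14
(CH₃)₃C–OClO₃ loses ClO₄⁻: pKₐ(HClO₄) ≈ -10
(CH₃)₃C–OSO₃H loses HSO₄⁻: pKₐ(H₂SO₄) ≈ -3
(CH₃)₃C–OC(O)CF₃ loses CF₃COO⁻: pKₐ(CF₃COOH) ≈ 0.2
(CH₃)₃C–OCHO loses HCOO⁻: pKₐ(HCOOH) ≈ 3.8

(CH₃)₃C–N₂⁺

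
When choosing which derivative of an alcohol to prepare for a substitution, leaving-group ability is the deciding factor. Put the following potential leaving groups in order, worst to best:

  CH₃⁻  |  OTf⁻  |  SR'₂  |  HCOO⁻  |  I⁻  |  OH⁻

The more stable X⁻ (or X) is on its own — i.e. the weaker a base it is — the better a leaving group it makes.
OTf⁻: pKₐ(CF₃SO₃H (triflic acid)) ≈ -14 — charge spread over three oxygens and a CF₃ group; the premier leaving group in synthesis
I⁻: pKₐ(HI) ≈ -10
SR'₂: pKₐ(R'₂SH⁺) ≈ -7 — neutral; leaves from a sulfonium salt (R–SR'₂⁺)
HCOO⁻: pKₐ(HCOOH) ≈ 3.8 — resonance-stabilised carboxylate
OH⁻: pKₐ(H₂O) ≈ 15.7 — strong base; essentially never leaves without prior activation
CH₃⁻: pKₐ(CH₄) ≈ 48
The question asks for worst first, so the sequence is read in increasing leaving-group ability.

CH₃⁻ < OH⁻ < HCOO⁻ < SR'₂ < I⁻ < OTf⁻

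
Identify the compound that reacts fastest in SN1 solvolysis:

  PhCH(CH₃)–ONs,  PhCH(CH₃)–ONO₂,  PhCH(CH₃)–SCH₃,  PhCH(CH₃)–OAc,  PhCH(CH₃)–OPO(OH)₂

PhCH(CH₃)–ONs

With the same alkyl group throughout, only the leaving group differentiates the rates.
Rank by basicity of the departing species: weakest base leaves most easily.
PhCH(CH₃)–ONs loses ONs⁻: pKₐ(p-O₂NC₆H₄SO₃H) ≈ -3.5
PhCH(CH₃)–ONO₂ loses NO₃⁻: pKₐ(HNO₃) ≈ -1.3
PhCH(CH₃)–OPO(OH)₂ loses H₂PO₄⁻: pKₐ(H₃PO₄) ≈ 2.1
PhCH(CH₃)–OAc loses AcO⁻: pKₐ(CH₃COOH) ≈ 4.8
PhCH(CH₃)–SCH₃ loses RS⁻: pKₐ(RSH (a thiol)) ≈ 10.5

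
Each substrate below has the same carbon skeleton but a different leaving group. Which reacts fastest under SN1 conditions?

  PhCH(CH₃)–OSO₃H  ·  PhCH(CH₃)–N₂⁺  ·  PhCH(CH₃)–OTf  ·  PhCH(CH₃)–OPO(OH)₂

Same R in every case — rank the leaving groups.
Rank by basicity of the departing species: weakest base leaves most easily.
PhCH(CH₃)–N₂⁺ loses N₂: no meaningful conjugate acid; N₂ departs as an exceptionally stable neutral molecule
PhCH(CH₃)–OTf loses OTf⁻: pKₐ(CF₃SO₃H (triflic acid)) ≈ -14
PhCH(CH₃)–OSO₃H loses HSO₄⁻: pKₐ(H₂SO₄) ≈ -3
PhCH(CH₃)–OPO(OH)₂ loses H₂PO₄⁻: pKₐ(H₃PO₄) ≈ 2.1

PhCH(CH₃)–N₂⁺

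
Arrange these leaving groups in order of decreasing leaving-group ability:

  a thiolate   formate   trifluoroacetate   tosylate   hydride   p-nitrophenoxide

tosylate > trifluoroacetate > formate > p-nitrophenoxide > a thiolate > hydride

A good leaving group is a weak base: the lower the pKₐ of its conjugate acid, the more readily it departs.
tosylate: pKₐ(p-CH₃C₆H₄SO₃H (TsOH)) ≈ -2.8
trifluoroacetate: pKₐ(CF₃COOH) ≈ 0.2
formate: pKₐ(HCOOH) ≈ 3.8 — resonance-stabilised carboxylate
p-nitrophenoxide: pKₐ(p-nitrophenol) ≈ 7.2 — nitro group delocalises the charge; the classic chromogenic LG
a thiolate: pKₐ(RSH (a thiol)) ≈ 10.5 — moderately basic; rarely leaves without activation
hydride: pKₐ(H₂) ≈ 36 — extremely strong base; leaves only in special hydride-transfer contexts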